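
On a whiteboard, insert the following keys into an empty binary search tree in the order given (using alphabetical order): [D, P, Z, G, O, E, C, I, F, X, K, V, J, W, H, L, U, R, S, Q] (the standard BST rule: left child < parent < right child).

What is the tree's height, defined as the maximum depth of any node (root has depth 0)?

Insert D: tree is empty, so D becomes the root.
Insert P: P > D → go right. Place as right child of D.
Insert Z: Z > D → go right; Z > P → go right. Place as right child of P.
Insert G: G > D → go right; G < P → go left. Place as left child of P.
Insert O: O > D → go right; O < P → go left; O > G → go right. Place as right child of G.
Insert E: E > D → go right; E < P → go left; E < G → go left. Place as left child of G.
Insert C: C < D → go left. Place as left child of D.
Insert I: I > D → go right; I < P → go left; I > G → go right; I < O → go left. Place as left child of O.
Insert F: F > D → go right; F < P → go left; F < G → go left; F > E → go right. Place as right child of E.
Insert X: X > D → go right; X > P → go right; X < Z → go left. Place as left child of Z.
Insert K: K > D → go right; K < P → go left; K > G → go right; K < O → go left; K > I → go right. Place as right child of I.
Insert V: V > D → go right; V > P → go right; V < Z → go left; V < X → go left. Place as left child of X.
Insert J: J > D → go right; J < P → go left; J > G → go right; J < O → go left; J > I → go right; J < K → go left. Place as left child of K.
Insert W: W > D → go right; W > P → go right; W < Z → go left; W < X → go left; W > V → go right. Place as right child of V.
Insert H: H > D → go right; H < P → go left; H > G → go right; H < O → go left; H < I → go left. Place as left child of I.
Insert L: L > D → go right; L < P → go left; L > G → go right; L < O → go left; L > I → go right; L > K → go right. Place as right child of K.
Insert U: U > D → go right; U > P → go right; U < Z → go left; U < X → go left; U < V → go left. Place as left child of V.
Insert R: R > D → go right; R > P → go right; R < Z → go left; R < X → go left; R < V → go left; R < U → go left. Place as left child of U.
Insert S: S > D → go right; S > P → go right; S < Z → go left; S < X → go left; S < V → go left; S < U → go left; S > R → go right. Place as right child of R.
Insert Q: Q > D → go right; Q > P → go right; Q < Z → go left; Q < X → go left; Q < V → go left; Q < U → go left; Q < R → go left. Place as left child of R.

The deepest node is S at depth 7.

7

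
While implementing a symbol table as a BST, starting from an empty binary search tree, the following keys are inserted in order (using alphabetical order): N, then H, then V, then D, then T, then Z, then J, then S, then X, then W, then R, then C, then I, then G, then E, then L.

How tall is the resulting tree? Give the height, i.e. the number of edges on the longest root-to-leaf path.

N: root
H: left child of N (depth 1)
V: right child of N (depth 1)
D: left child of H (depth 2)
T: left child of V (depth 2)
Z: right child of V (depth 2)
J: right child of H (depth 2)
S: left child of T (depth 3)
X: left child of Z (depth 3)
W: left child of X (depth 4)
R: left child of S (depth 4)
C: left child of D (depth 3)
I: left child of J (depth 3)
G: right child of D (depth 3)
E: left child of G (depth 4)
L: right child of J (depth 3)

The deepest node is W at depth 4.

4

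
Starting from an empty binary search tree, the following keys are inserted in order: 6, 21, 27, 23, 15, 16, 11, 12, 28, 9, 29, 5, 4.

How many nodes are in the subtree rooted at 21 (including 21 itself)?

10

Resulting structure (node: left, right):
  6: L=5, R=21
  21: L=15, R=27
  27: L=23, R=28
  23: L=–, R=–
  15: L=11, R=16
  16: L=–, R=–
  11: L=9, R=12
  12: L=–, R=–
  28: L=–, R=29
  9: L=–, R=–
  29: L=–, R=–
  5: L=4, R=–
  4: L=–, R=–

Subtree rooted at 21 contains: 21, 15, 11, 9, 12, 16, 27, 23, 28, 29 — 10 nodes.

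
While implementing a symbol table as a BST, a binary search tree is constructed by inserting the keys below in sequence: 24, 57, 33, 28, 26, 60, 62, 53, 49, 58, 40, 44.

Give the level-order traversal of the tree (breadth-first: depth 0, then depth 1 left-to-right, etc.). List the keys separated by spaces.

24: root
57: right child of 24 (depth 1)
33: left child of 57 (depth 2)
28: left child of 33 (depth 3)
26: left child of 28 (depth 4)
60: right child of 57 (depth 2)
62: right child of 60 (depth 3)
53: right child of 33 (depth 3)
49: left child of 53 (depth 4)
58: left child of 60 (depth 3)
40: left child of 49 (depth 5)
44: right child of 40 (depth 6)

24 57 33 60 28 53 58 62 26 49 40 44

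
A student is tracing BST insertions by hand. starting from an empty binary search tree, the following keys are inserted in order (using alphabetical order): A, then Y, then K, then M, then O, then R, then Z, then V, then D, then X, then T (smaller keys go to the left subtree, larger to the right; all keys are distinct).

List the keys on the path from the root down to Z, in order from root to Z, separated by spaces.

A Y Z

Insert A: tree is empty, so A becomes the root.
Insert Y: Y > A → go right. Place as right child of A.
Insert K: K > A → go right; K < Y → go left. Place as left child of Y.
Insert M: M > A → go right; M < Y → go left; M > K → go right. Place as right child of K.
Insert O: O > A → go right; O < Y → go left; O > K → go right; O > M → go right. Place as right child of M.
Insert R: R > A → go right; R < Y → go left; R > K → go right; R > M → go right; R > O → go right. Place as right child of O.
Insert Z: Z > A → go right; Z > Y → go right. Place as right child of Y.
Insert V: V > A → go right; V < Y → go left; V > K → go right; V > M → go right; V > O → go right; V > R → go right. Place as right child of R.
Insert D: D > A → go right; D < Y → go left; D < K → go left. Place as left child of K.
Insert X: X > A → go right; X < Y → go left; X > K → go right; X > M → go right; X > O → go right; X > R → go right; X > V → go right. Place as right child of V.
Insert T: T > A → go right; T < Y → go left; T > K → go right; T > M → go right; T > O → go right; T > R → go right; T < V → go left. Place as left child of V.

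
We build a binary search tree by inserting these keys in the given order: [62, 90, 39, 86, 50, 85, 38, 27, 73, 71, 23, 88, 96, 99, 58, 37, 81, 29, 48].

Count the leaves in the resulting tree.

Insert 62: tree is empty, so 62 becomes the root.
Insert 90: 90 > 62 → go right. Place as right child of 62.
Insert 39: 39 < 62 → go left. Place as left child of 62.
Insert 86: 86 > 62 → go right; 86 < 90 → go left. Place as left child of 90.
Insert 50: 50 < 62 → go left; 50 > 39 → go right. Place as right child of 39.
Insert 85: 85 > 62 → go right; 85 < 90 → go left; 85 < 86 → go left. Place as left child of 86.
Insert 38: 38 < 62 → go left; 38 < 39 → go left. Place as left child of 39.
Insert 27: 27 < 62 → go left; 27 < 39 → go left; 27 < 38 → go left. Place as left child of 38.
Insert 73: 73 > 62 → go right; 73 < 90 → go left; 73 < 86 → go left; 73 < 85 → go left. Place as left child of 85.
Insert 71: 71 > 62 → go right; 71 < 90 → go left; 71 < 86 → go left; 71 < 85 → go left; 71 < 73 → go left. Place as left child of 73.
Insert 23: 23 < 62 → go left; 23 < 39 → go left; 23 < 38 → go left; 23 < 27 → go left. Place as left child of 27.
Insert 88: 88 > 62 → go right; 88 < 90 → go left; 88 > 86 → go right. Place as right child of 86.
Insert 96: 96 > 62 → go right; 96 > 90 → go right. Place as right child of 90.
Insert 99: 99 > 62 → go right; 99 > 90 → go right; 99 > 96 → go right. Place as right child of 96.
Insert 58: 58 < 62 → go left; 58 > 39 → go right; 58 > 50 → go right. Place as right child of 50.
Insert 37: 37 < 62 → go left; 37 < 39 → go left; 37 < 38 → go left; 37 > 27 → go right. Place as right child of 27.
Insert 81: 81 > 62 → go right; 81 < 90 → go left; 81 < 86 → go left; 81 < 85 → go left; 81 > 73 → go right. Place as right child of 73.
Insert 29: 29 < 62 → go left; 29 < 39 → go left; 29 < 38 → go left; 29 > 27 → go right; 29 < 37 → go left. Place as left child of 37.
Insert 48: 48 < 62 → go left; 48 > 39 → go right; 48 < 50 → go left. Place as left child of 50.

Leaves: 23, 29, 48, 58, 71, 81, 88, 99 — 8 in total.

8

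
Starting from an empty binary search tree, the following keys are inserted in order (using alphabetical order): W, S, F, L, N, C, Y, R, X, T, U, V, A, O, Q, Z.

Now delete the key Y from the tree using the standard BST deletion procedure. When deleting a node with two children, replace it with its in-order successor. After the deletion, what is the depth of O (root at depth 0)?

6

W: root
S: left child of W (depth 1)
F: left child of S (depth 2)
L: right child of F (depth 3)
N: right child of L (depth 4)
C: left child of F (depth 3)
Y: right child of W (depth 1)
R: right child of N (depth 5)
X: left child of Y (depth 2)
T: right child of S (depth 2)
U: right child of T (depth 3)
V: right child of U (depth 4)
A: left child of C (depth 4)
O: left child of R (depth 6)
Q: right child of O (depth 7)
Z: right child of Y (depth 2)

Delete Y (two children — replace with in-order successor).
After deletion, path to O: W → S → F → L → N → R → O.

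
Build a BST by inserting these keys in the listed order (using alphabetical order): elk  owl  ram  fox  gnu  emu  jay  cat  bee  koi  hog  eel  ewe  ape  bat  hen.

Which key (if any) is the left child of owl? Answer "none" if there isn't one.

Resulting structure (node: left, right):
  elk: L=cat, R=owl
  owl: L=fox, R=ram
  ram: L=–, R=–
  fox: L=emu, R=gnu
  gnu: L=–, R=jay
  emu: L=–, R=ewe
  jay: L=hog, R=koi
  cat: L=bee, R=eel
  bee: L=ape, R=–
  koi: L=–, R=–
  hog: L=hen, R=–
  eel: L=–, R=–
  ewe: L=–, R=–
  ape: L=–, R=bat
  bat: L=–, R=–
  hen: L=–, R=–

fox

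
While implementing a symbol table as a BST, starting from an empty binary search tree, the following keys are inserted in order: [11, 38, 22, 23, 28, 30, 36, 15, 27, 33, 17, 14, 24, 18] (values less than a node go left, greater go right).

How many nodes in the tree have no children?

4

Insert 11: tree is empty, so 11 becomes the root.
Insert 38: 38 > 11 → go right. Place as right child of 11.
Insert 22: 22 > 11 → go right; 22 < 38 → go left. Place as left child of 38.
Insert 23: 23 > 11 → go right; 23 < 38 → go left; 23 > 22 → go right. Place as right child of 22.
Insert 28: 28 > 11 → go right; 28 < 38 → go left; 28 > 22 → go right; 28 > 23 → go right. Place as right child of 23.
Insert 30: 30 > 11 → go right; 30 < 38 → go left; 30 > 22 → go right; 30 > 23 → go right; 30 > 28 → go right. Place as right child of 28.
Insert 36: 36 > 11 → go right; 36 < 38 → go left; 36 > 22 → go right; 36 > 23 → go right; 36 > 28 → go right; 36 > 30 → go right. Place as right child of 30.
Insert 15: 15 > 11 → go right; 15 < 38 → go left; 15 < 22 → go left. Place as left child of 22.
Insert 27: 27 > 11 → go right; 27 < 38 → go left; 27 > 22 → go right; 27 > 23 → go right; 27 < 28 → go left. Place as left child of 28.
Insert 33: 33 > 11 → go right; 33 < 38 → go left; 33 > 22 → go right; 33 > 23 → go right; 33 > 28 → go right; 33 > 30 → go right; 33 < 36 → go left. Place as left child of 36.
Insert 17: 17 > 11 → go right; 17 < 38 → go left; 17 < 22 → go left; 17 > 15 → go right. Place as right child of 15.
Insert 14: 14 > 11 → go right; 14 < 38 → go left; 14 < 22 → go left; 14 < 15 → go left. Place as left child of 15.
Insert 24: 24 > 11 → go right; 24 < 38 → go left; 24 > 22 → go right; 24 > 23 → go right; 24 < 28 → go left; 24 < 27 → go left. Place as left child of 27.
Insert 18: 18 > 11 → go right; 18 < 38 → go left; 18 < 22 → go left; 18 > 15 → go right; 18 > 17 → go right. Place as right child of 17.

Leaves: 14, 18, 24, 33 — 4 in total.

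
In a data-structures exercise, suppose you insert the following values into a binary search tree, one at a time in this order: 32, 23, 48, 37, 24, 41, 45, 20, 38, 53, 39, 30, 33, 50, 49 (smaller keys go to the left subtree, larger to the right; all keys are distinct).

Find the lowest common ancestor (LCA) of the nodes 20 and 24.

32: root
23: left child of 32 (depth 1)
48: right child of 32 (depth 1)
37: left child of 48 (depth 2)
24: right child of 23 (depth 2)
41: right child of 37 (depth 3)
45: right child of 41 (depth 4)
20: left child of 23 (depth 2)
38: left child of 41 (depth 4)
53: right child of 48 (depth 2)
39: right child of 38 (depth 5)
30: right child of 24 (depth 3)
33: left child of 37 (depth 3)
50: left child of 53 (depth 3)
49: left child of 50 (depth 4)

Path to 20: 32 → 23 → 20
Path to 24: 32 → 23 → 24
The paths share a prefix ending at 23, then split left and right.

23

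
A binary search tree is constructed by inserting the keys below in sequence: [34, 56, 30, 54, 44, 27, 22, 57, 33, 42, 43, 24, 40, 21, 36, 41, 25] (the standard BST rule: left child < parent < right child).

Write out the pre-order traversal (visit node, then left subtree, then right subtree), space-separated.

34 30 27 22 21 24 25 33 56 54 44 42 40 36 41 43 57

34: root
56: right child of 34 (depth 1)
30: left child of 34 (depth 1)
54: left child of 56 (depth 2)
44: left child of 54 (depth 3)
27: left child of 30 (depth 2)
22: left child of 27 (depth 3)
57: right child of 56 (depth 2)
33: right child of 30 (depth 2)
42: left child of 44 (depth 4)
43: right child of 42 (depth 5)
24: right child of 22 (depth 4)
40: left child of 42 (depth 5)
21: left child of 22 (depth 4)
36: left child of 40 (depth 6)
41: right child of 40 (depth 6)
25: right child of 24 (depth 5)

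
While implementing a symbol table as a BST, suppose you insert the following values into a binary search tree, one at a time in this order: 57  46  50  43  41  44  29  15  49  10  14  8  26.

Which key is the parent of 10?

57: root
46: left child of 57 (depth 1)
50: right child of 46 (depth 2)
43: left child of 46 (depth 2)
41: left child of 43 (depth 3)
44: right child of 43 (depth 3)
29: left child of 41 (depth 4)
15: left child of 29 (depth 5)
49: left child of 50 (depth 3)
10: left child of 15 (depth 6)
14: right child of 10 (depth 7)
8: left child of 10 (depth 7)
26: right child of 15 (depth 6)

15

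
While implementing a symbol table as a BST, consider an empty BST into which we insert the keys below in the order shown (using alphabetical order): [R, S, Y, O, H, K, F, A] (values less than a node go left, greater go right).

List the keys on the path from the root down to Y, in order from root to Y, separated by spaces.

Insert R: tree is empty, so R becomes the root.
Insert S: S > R → go right. Place as right child of R.
Insert Y: Y > R → go right; Y > S → go right. Place as right child of S.
Insert O: O < R → go left. Place as left child of R.
Insert H: H < R → go left; H < O → go left. Place as left child of O.
Insert K: K < R → go left; K < O → go left; K > H → go right. Place as right child of H.
Insert F: F < R → go left; F < O → go left; F < H → go left. Place as left child of H.
Insert A: A < R → go left; A < O → go left; A < H → go left; A < F → go left. Place as left child of F.

R S Y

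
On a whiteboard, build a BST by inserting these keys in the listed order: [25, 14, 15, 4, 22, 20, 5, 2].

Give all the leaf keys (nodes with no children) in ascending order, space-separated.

Insert 25: tree is empty, so 25 becomes the root.
Insert 14: 14 < 25 → go left. Place as left child of 25.
Insert 15: 15 < 25 → go left; 15 > 14 → go right. Place as right child of 14.
Insert 4: 4 < 25 → go left; 4 < 14 → go left. Place as left child of 14.
Insert 22: 22 < 25 → go left; 22 > 14 → go right; 22 > 15 → go right. Place as right child of 15.
Insert 20: 20 < 25 → go left; 20 > 14 → go right; 20 > 15 → go right; 20 < 22 → go left. Place as left child of 22.
Insert 5: 5 < 25 → go left; 5 < 14 → go left; 5 > 4 → go right. Place as right child of 4.
Insert 2: 2 < 25 → go left; 2 < 14 → go left; 2 < 4 → go left. Place as left child of 4.

2 5 20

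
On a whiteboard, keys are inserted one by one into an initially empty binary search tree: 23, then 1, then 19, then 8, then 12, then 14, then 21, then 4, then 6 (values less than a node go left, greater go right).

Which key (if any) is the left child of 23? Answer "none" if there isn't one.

Resulting structure (node: left, right):
  23: L=1, R=–
  1: L=–, R=19
  19: L=8, R=21
  8: L=4, R=12
  12: L=–, R=14
  14: L=–, R=–
  21: L=–, R=–
  4: L=–, R=6
  6: L=–, R=–

1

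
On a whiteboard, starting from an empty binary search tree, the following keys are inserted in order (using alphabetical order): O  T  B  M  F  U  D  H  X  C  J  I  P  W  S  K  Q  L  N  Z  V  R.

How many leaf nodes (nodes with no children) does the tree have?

O: root
T: right child of O (depth 1)
B: left child of O (depth 1)
M: right child of B (depth 2)
F: left child of M (depth 3)
U: right child of T (depth 2)
D: left child of F (depth 4)
H: right child of F (depth 4)
X: right child of U (depth 3)
C: left child of D (depth 5)
J: right child of H (depth 5)
I: left child of J (depth 6)
P: left child of T (depth 2)
W: left child of X (depth 4)
S: right child of P (depth 3)
K: right child of J (depth 6)
Q: left child of S (depth 4)
L: right child of K (depth 7)
N: right child of M (depth 3)
Z: right child of X (depth 4)
V: left child of W (depth 5)
R: right child of Q (depth 5)

Leaves: C, I, L, N, R, V, Z — 7 in total.

7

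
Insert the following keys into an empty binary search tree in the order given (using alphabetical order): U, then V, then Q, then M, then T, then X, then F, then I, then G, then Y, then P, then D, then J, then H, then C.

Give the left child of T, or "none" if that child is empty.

none

U: root
V: right child of U (depth 1)
Q: left child of U (depth 1)
M: left child of Q (depth 2)
T: right child of Q (depth 2)
X: right child of V (depth 2)
F: left child of M (depth 3)
I: right child of F (depth 4)
G: left child of I (depth 5)
Y: right child of X (depth 3)
P: right child of M (depth 3)
D: left child of F (depth 4)
J: right child of I (depth 5)
H: right child of G (depth 6)
C: left child of D (depth 5)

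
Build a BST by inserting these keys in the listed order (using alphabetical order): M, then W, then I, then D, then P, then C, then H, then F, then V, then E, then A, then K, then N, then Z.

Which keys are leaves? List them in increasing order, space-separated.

Insert M: tree is empty, so M becomes the root.
Insert W: W > M → go right. Place as right child of M.
Insert I: I < M → go left. Place as left child of M.
Insert D: D < M → go left; D < I → go left. Place as left child of I.
Insert P: P > M → go right; P < W → go left. Place as left child of W.
Insert C: C < M → go left; C < I → go left; C < D → go left. Place as left child of D.
Insert H: H < M → go left; H < I → go left; H > D → go right. Place as right child of D.
Insert F: F < M → go left; F < I → go left; F > D → go right; F < H → go left. Place as left child of H.
Insert V: V > M → go right; V < W → go left; V > P → go right. Place as right child of P.
Insert E: E < M → go left; E < I → go left; E > D → go right; E < H → go left; E < F → go left. Place as left child of F.
Insert A: A < M → go left; A < I → go left; A < D → go left; A < C → go left. Place as left child of C.
Insert K: K < M → go left; K > I → go right. Place as right child of I.
Insert N: N > M → go right; N < W → go left; N < P → go left. Place as left child of P.
Insert Z: Z > M → go right; Z > W → go right. Place as right child of W.

A E K N V Z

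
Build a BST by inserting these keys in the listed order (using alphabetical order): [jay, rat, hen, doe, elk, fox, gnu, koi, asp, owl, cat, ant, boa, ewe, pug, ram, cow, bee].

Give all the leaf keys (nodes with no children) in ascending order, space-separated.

Insert jay: tree is empty, so jay becomes the root.
Insert rat: rat > jay → go right. Place as right child of jay.
Insert hen: hen < jay → go left. Place as left child of jay.
Insert doe: doe < jay → go left; doe < hen → go left. Place as left child of hen.
Insert elk: elk < jay → go left; elk < hen → go left; elk > doe → go right. Place as right child of doe.
Insert fox: fox < jay → go left; fox < hen → go left; fox > doe → go right; fox > elk → go right. Place as right child of elk.
Insert gnu: gnu < jay → go left; gnu < hen → go left; gnu > doe → go right; gnu > elk → go right; gnu > fox → go right. Place as right child of fox.
Insert koi: koi > jay → go right; koi < rat → go left. Place as left child of rat.
Insert asp: asp < jay → go left; asp < hen → go left; asp < doe → go left. Place as left child of doe.
Insert owl: owl > jay → go right; owl < rat → go left; owl > koi → go right. Place as right child of koi.
Insert cat: cat < jay → go left; cat < hen → go left; cat < doe → go left; cat > asp → go right. Place as right child of asp.
Insert ant: ant < jay → go left; ant < hen → go left; ant < doe → go left; ant < asp → go left. Place as left child of asp.
Insert boa: boa < jay → go left; boa < hen → go left; boa < doe → go left; boa > asp → go right; boa < cat → go left. Place as left child of cat.
Insert ewe: ewe < jay → go left; ewe < hen → go left; ewe > doe → go right; ewe > elk → go right; ewe < fox → go left. Place as left child of fox.
Insert pug: pug > jay → go right; pug < rat → go left; pug > koi → go right; pug > owl → go right. Place as right child of owl.
Insert ram: ram > jay → go right; ram < rat → go left; ram > koi → go right; ram > owl → go right; ram > pug → go right. Place as right child of pug.
Insert cow: cow < jay → go left; cow < hen → go left; cow < doe → go left; cow > asp → go right; cow > cat → go right. Place as right child of cat.
Insert bee: bee < jay → go left; bee < hen → go left; bee < doe → go left; bee > asp → go right; bee < cat → go left; bee < boa → go left. Place as left child of boa.

ant bee cow ewe gnu ram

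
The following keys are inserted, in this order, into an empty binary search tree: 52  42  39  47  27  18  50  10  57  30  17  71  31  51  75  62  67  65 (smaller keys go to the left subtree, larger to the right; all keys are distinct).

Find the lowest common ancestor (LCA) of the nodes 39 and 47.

Resulting structure (node: left, right):
  52: L=42, R=57
  42: L=39, R=47
  39: L=27, R=–
  47: L=–, R=50
  27: L=18, R=30
  18: L=10, R=–
  50: L=–, R=51
  10: L=–, R=17
  57: L=–, R=71
  30: L=–, R=31
  17: L=–, R=–
  71: L=62, R=75
  31: L=–, R=–
  51: L=–, R=–
  75: L=–, R=–
  62: L=–, R=67
  67: L=65, R=–
  65: L=–, R=–

Path to 39: 52 → 42 → 39
Path to 47: 52 → 42 → 47
The paths share a prefix ending at 42, then split left and right.

42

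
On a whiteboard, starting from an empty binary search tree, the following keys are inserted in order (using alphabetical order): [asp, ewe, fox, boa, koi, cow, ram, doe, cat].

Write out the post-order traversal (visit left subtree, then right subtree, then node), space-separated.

Insert asp: tree is empty, so asp becomes the root.
Insert ewe: ewe > asp → go right. Place as right child of asp.
Insert fox: fox > asp → go right; fox > ewe → go right. Place as right child of ewe.
Insert boa: boa > asp → go right; boa < ewe → go left. Place as left child of ewe.
Insert koi: koi > asp → go right; koi > ewe → go right; koi > fox → go right. Place as right child of fox.
Insert cow: cow > asp → go right; cow < ewe → go left; cow > boa → go right. Place as right child of boa.
Insert ram: ram > asp → go right; ram > ewe → go right; ram > fox → go right; ram > koi → go right. Place as right child of koi.
Insert doe: doe > asp → go right; doe < ewe → go left; doe > boa → go right; doe > cow → go right. Place as right child of cow.
Insert cat: cat > asp → go right; cat < ewe → go left; cat > boa → go right; cat < cow → go left. Place as left child of cow.

cat doe cow boa ram koi fox ewe asp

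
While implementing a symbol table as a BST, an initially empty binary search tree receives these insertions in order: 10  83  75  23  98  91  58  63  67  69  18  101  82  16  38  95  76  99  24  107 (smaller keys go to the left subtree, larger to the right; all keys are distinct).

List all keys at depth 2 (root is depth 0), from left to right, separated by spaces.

Insert 10: tree is empty, so 10 becomes the root.
Insert 83: 83 > 10 → go right. Place as right child of 10.
Insert 75: 75 > 10 → go right; 75 < 83 → go left. Place as left child of 83.
Insert 23: 23 > 10 → go right; 23 < 83 → go left; 23 < 75 → go left. Place as left child of 75.
Insert 98: 98 > 10 → go right; 98 > 83 → go right. Place as right child of 83.
Insert 91: 91 > 10 → go right; 91 > 83 → go right; 91 < 98 → go left. Place as left child of 98.
Insert 58: 58 > 10 → go right; 58 < 83 → go left; 58 < 75 → go left; 58 > 23 → go right. Place as right child of 23.
Insert 63: 63 > 10 → go right; 63 < 83 → go left; 63 < 75 → go left; 63 > 23 → go right; 63 > 58 → go right. Place as right child of 58.
Insert 67: 67 > 10 → go right; 67 < 83 → go left; 67 < 75 → go left; 67 > 23 → go right; 67 > 58 → go right; 67 > 63 → go right. Place as right child of 63.
Insert 69: 69 > 10 → go right; 69 < 83 → go left; 69 < 75 → go left; 69 > 23 → go right; 69 > 58 → go right; 69 > 63 → go right; 69 > 67 → go right. Place as right child of 67.
Insert 18: 18 > 10 → go right; 18 < 83 → go left; 18 < 75 → go left; 18 < 23 → go left. Place as left child of 23.
Insert 101: 101 > 10 → go right; 101 > 83 → go right; 101 > 98 → go right. Place as right child of 98.
Insert 82: 82 > 10 → go right; 82 < 83 → go left; 82 > 75 → go right. Place as right child of 75.
Insert 16: 16 > 10 → go right; 16 < 83 → go left; 16 < 75 → go left; 16 < 23 → go left; 16 < 18 → go left. Place as left child of 18.
Insert 38: 38 > 10 → go right; 38 < 83 → go left; 38 < 75 → go left; 38 > 23 → go right; 38 < 58 → go left. Place as left child of 58.
Insert 95: 95 > 10 → go right; 95 > 83 → go right; 95 < 98 → go left; 95 > 91 → go right. Place as right child of 91.
Insert 76: 76 > 10 → go right; 76 < 83 → go left; 76 > 75 → go right; 76 < 82 → go left. Place as left child of 82.
Insert 99: 99 > 10 → go right; 99 > 83 → go right; 99 > 98 → go right; 99 < 101 → go left. Place as left child of 101.
Insert 24: 24 > 10 → go right; 24 < 83 → go left; 24 < 75 → go left; 24 > 23 → go right; 24 < 58 → go left; 24 < 38 → go left. Place as left child of 38.
Insert 107: 107 > 10 → go right; 107 > 83 → go right; 107 > 98 → go right; 107 > 101 → go right. Place as right child of 101.

75 98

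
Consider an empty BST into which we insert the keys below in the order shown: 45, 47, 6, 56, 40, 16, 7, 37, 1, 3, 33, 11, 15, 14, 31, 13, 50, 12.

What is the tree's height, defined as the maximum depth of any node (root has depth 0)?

9

Insert 45: tree is empty, so 45 becomes the root.
Insert 47: 47 > 45 → go right. Place as right child of 45.
Insert 6: 6 < 45 → go left. Place as left child of 45.
Insert 56: 56 > 45 → go right; 56 > 47 → go right. Place as right child of 47.
Insert 40: 40 < 45 → go left; 40 > 6 → go right. Place as right child of 6.
Insert 16: 16 < 45 → go left; 16 > 6 → go right; 16 < 40 → go left. Place as left child of 40.
Insert 7: 7 < 45 → go left; 7 > 6 → go right; 7 < 40 → go left; 7 < 16 → go left. Place as left child of 16.
Insert 37: 37 < 45 → go left; 37 > 6 → go right; 37 < 40 → go left; 37 > 16 → go right. Place as right child of 16.
Insert 1: 1 < 45 → go left; 1 < 6 → go left. Place as left child of 6.
Insert 3: 3 < 45 → go left; 3 < 6 → go left; 3 > 1 → go right. Place as right child of 1.
Insert 33: 33 < 45 → go left; 33 > 6 → go right; 33 < 40 → go left; 33 > 16 → go right; 33 < 37 → go left. Place as left child of 37.
Insert 11: 11 < 45 → go left; 11 > 6 → go right; 11 < 40 → go left; 11 < 16 → go left; 11 > 7 → go right. Place as right child of 7.
Insert 15: 15 < 45 → go left; 15 > 6 → go right; 15 < 40 → go left; 15 < 16 → go left; 15 > 7 → go right; 15 > 11 → go right. Place as right child of 11.
Insert 14: 14 < 45 → go left; 14 > 6 → go right; 14 < 40 → go left; 14 < 16 → go left; 14 > 7 → go right; 14 > 11 → go right; 14 < 15 → go left. Place as left child of 15.
Insert 31: 31 < 45 → go left; 31 > 6 → go right; 31 < 40 → go left; 31 > 16 → go right; 31 < 37 → go left; 31 < 33 → go left. Place as left child of 33.
Insert 13: 13 < 45 → go left; 13 > 6 → go right; 13 < 40 → go left; 13 < 16 → go left; 13 > 7 → go right; 13 > 11 → go right; 13 < 15 → go left; 13 < 14 → go left. Place as left child of 14.
Insert 50: 50 > 45 → go right; 50 > 47 → go right; 50 < 56 → go left. Place as left child of 56.
Insert 12: 12 < 45 → go left; 12 > 6 → go right; 12 < 40 → go left; 12 < 16 → go left; 12 > 7 → go right; 12 > 11 → go right; 12 < 15 → go left; 12 < 14 → go left; 12 < 13 → go left. Place as left child of 13.

The deepest node is 12 at depth 9.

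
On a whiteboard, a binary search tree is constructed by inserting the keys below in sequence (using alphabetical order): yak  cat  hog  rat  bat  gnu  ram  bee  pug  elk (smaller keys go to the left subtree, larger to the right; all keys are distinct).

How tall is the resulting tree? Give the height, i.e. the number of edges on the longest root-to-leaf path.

5

yak: root
cat: left child of yak (depth 1)
hog: right child of cat (depth 2)
rat: right child of hog (depth 3)
bat: left child of cat (depth 2)
gnu: left child of hog (depth 3)
ram: left child of rat (depth 4)
bee: right child of bat (depth 3)
pug: left child of ram (depth 5)
elk: left child of gnu (depth 4)

The deepest node is pug at depth 5.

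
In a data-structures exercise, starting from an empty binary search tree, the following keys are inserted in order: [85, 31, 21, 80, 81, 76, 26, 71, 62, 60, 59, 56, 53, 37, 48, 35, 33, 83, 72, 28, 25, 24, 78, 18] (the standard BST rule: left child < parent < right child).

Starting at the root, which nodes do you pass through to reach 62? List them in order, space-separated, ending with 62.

Insert 85: tree is empty, so 85 becomes the root.
Insert 31: 31 < 85 → go left. Place as left child of 85.
Insert 21: 21 < 85 → go left; 21 < 31 → go left. Place as left child of 31.
Insert 80: 80 < 85 → go left; 80 > 31 → go right. Place as right child of 31.
Insert 81: 81 < 85 → go left; 81 > 31 → go right; 81 > 80 → go right. Place as right child of 80.
Insert 76: 76 < 85 → go left; 76 > 31 → go right; 76 < 80 → go left. Place as left child of 80.
Insert 26: 26 < 85 → go left; 26 < 31 → go left; 26 > 21 → go right. Place as right child of 21.
Insert 71: 71 < 85 → go left; 71 > 31 → go right; 71 < 80 → go left; 71 < 76 → go left. Place as left child of 76.
Insert 62: 62 < 85 → go left; 62 > 31 → go right; 62 < 80 → go left; 62 < 76 → go left; 62 < 71 → go left. Place as left child of 71.
Insert 60: 60 < 85 → go left; 60 > 31 → go right; 60 < 80 → go left; 60 < 76 → go left; 60 < 71 → go left; 60 < 62 → go left. Place as left child of 62.
Insert 59: 59 < 85 → go left; 59 > 31 → go right; 59 < 80 → go left; 59 < 76 → go left; 59 < 71 → go left; 59 < 62 → go left; 59 < 60 → go left. Place as left child of 60.
Insert 56: 56 < 85 → go left; 56 > 31 → go right; 56 < 80 → go left; 56 < 76 → go left; 56 < 71 → go left; 56 < 62 → go left; 56 < 60 → go left; 56 < 59 → go left. Place as left child of 59.
Insert 53: 53 < 85 → go left; 53 > 31 → go right; 53 < 80 → go left; 53 < 76 → go left; 53 < 71 → go left; 53 < 62 → go left; 53 < 60 → go left; 53 < 59 → go left; 53 < 56 → go left. Place as left child of 56.
Insert 37: 37 < 85 → go left; 37 > 31 → go right; 37 < 80 → go left; 37 < 76 → go left; 37 < 71 → go left; 37 < 62 → go left; 37 < 60 → go left; 37 < 59 → go left; 37 < 56 → go left; 37 < 53 → go left. Place as left child of 53.
Insert 48: 48 < 85 → go left; 48 > 31 → go right; 48 < 80 → go left; 48 < 76 → go left; 48 < 71 → go left; 48 < 62 → go left; 48 < 60 → go left; 48 < 59 → go left; 48 < 56 → go left; 48 < 53 → go left; 48 > 37 → go right. Place as right child of 37.
Insert 35: 35 < 85 → go left; 35 > 31 → go right; 35 < 80 → go left; 35 < 76 → go left; 35 < 71 → go left; 35 < 62 → go left; 35 < 60 → go left; 35 < 59 → go left; 35 < 56 → go left; 35 < 53 → go left; 35 < 37 → go left. Place as left child of 37.
Insert 33: 33 < 85 → go left; 33 > 31 → go right; 33 < 80 → go left; 33 < 76 → go left; 33 < 71 → go left; 33 < 62 → go left; 33 < 60 → go left; 33 < 59 → go left; 33 < 56 → go left; 33 < 53 → go left; 33 < 37 → go left; 33 < 35 → go left. Place as left child of 35.
Insert 83: 83 < 85 → go left; 83 > 31 → go right; 83 > 80 → go right; 83 > 81 → go right. Place as right child of 81.
Insert 72: 72 < 85 → go left; 72 > 31 → go right; 72 < 80 → go left; 72 < 76 → go left; 72 > 71 → go right. Place as right child of 71.
Insert 28: 28 < 85 → go left; 28 < 31 → go left; 28 > 21 → go right; 28 > 26 → go right. Place as right child of 26.
Insert 25: 25 < 85 → go left; 25 < 31 → go left; 25 > 21 → go right; 25 < 26 → go left. Place as left child of 26.
Insert 24: 24 < 85 → go left; 24 < 31 → go left; 24 > 21 → go right; 24 < 26 → go left; 24 < 25 → go left. Place as left child of 25.
Insert 78: 78 < 85 → go left; 78 > 31 → go right; 78 < 80 → go left; 78 > 76 → go right. Place as right child of 76.
Insert 18: 18 < 85 → go left; 18 < 31 → go left; 18 < 21 → go left. Place as left child of 21.

85 31 80 76 71 62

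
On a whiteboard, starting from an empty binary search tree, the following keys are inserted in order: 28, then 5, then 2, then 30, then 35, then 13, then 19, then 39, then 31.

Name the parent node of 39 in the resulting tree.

35

Insert 28: tree is empty, so 28 becomes the root.
Insert 5: 5 < 28 → go left. Place as left child of 28.
Insert 2: 2 < 28 → go left; 2 < 5 → go left. Place as left child of 5.
Insert 30: 30 > 28 → go right. Place as right child of 28.
Insert 35: 35 > 28 → go right; 35 > 30 → go right. Place as right child of 30.
Insert 13: 13 < 28 → go left; 13 > 5 → go right. Place as right child of 5.
Insert 19: 19 < 28 → go left; 19 > 5 → go right; 19 > 13 → go right. Place as right child of 13.
Insert 39: 39 > 28 → go right; 39 > 30 → go right; 39 > 35 → go right. Place as right child of 35.
Insert 31: 31 > 28 → go right; 31 > 30 → go right; 31 < 35 → go left. Place as left child of 35.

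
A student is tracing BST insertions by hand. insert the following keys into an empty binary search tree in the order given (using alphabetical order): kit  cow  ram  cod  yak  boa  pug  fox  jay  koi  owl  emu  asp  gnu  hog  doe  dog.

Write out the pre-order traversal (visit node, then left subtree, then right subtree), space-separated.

Insert kit: tree is empty, so kit becomes the root.
Insert cow: cow < kit → go left. Place as left child of kit.
Insert ram: ram > kit → go right. Place as right child of kit.
Insert cod: cod < kit → go left; cod < cow → go left. Place as left child of cow.
Insert yak: yak > kit → go right; yak > ram → go right. Place as right child of ram.
Insert boa: boa < kit → go left; boa < cow → go left; boa < cod → go left. Place as left child of cod.
Insert pug: pug > kit → go right; pug < ram → go left. Place as left child of ram.
Insert fox: fox < kit → go left; fox > cow → go right. Place as right child of cow.
Insert jay: jay < kit → go left; jay > cow → go right; jay > fox → go right. Place as right child of fox.
Insert koi: koi > kit → go right; koi < ram → go left; koi < pug → go left. Place as left child of pug.
Insert owl: owl > kit → go right; owl < ram → go left; owl < pug → go left; owl > koi → go right. Place as right child of koi.
Insert emu: emu < kit → go left; emu > cow → go right; emu < fox → go left. Place as left child of fox.
Insert asp: asp < kit → go left; asp < cow → go left; asp < cod → go left; asp < boa → go left. Place as left child of boa.
Insert gnu: gnu < kit → go left; gnu > cow → go right; gnu > fox → go right; gnu < jay → go left. Place as left child of jay.
Insert hog: hog < kit → go left; hog > cow → go right; hog > fox → go right; hog < jay → go left; hog > gnu → go right. Place as right child of gnu.
Insert doe: doe < kit → go left; doe > cow → go right; doe < fox → go left; doe < emu → go left. Place as left child of emu.
Insert dog: dog < kit → go left; dog > cow → go right; dog < fox → go left; dog < emu → go left; dog > doe → go right. Place as right child of doe.

kit cow cod boa asp fox emu doe dog jay gnu hog ram pug koi owl yak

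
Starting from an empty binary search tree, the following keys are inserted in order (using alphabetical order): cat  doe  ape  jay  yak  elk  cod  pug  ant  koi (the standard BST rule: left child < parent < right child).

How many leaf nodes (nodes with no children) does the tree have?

cat: root
doe: right child of cat (depth 1)
ape: left child of cat (depth 1)
jay: right child of doe (depth 2)
yak: right child of jay (depth 3)
elk: left child of jay (depth 3)
cod: left child of doe (depth 2)
pug: left child of yak (depth 4)
ant: left child of ape (depth 2)
koi: left child of pug (depth 5)

Leaves: ant, cod, elk, koi — 4 in total.

4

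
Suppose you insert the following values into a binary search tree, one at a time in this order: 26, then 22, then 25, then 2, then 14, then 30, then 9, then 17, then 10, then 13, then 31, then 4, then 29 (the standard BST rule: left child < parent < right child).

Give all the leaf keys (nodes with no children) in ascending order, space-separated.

26: root
22: left child of 26 (depth 1)
25: right child of 22 (depth 2)
2: left child of 22 (depth 2)
14: right child of 2 (depth 3)
30: right child of 26 (depth 1)
9: left child of 14 (depth 4)
17: right child of 14 (depth 4)
10: right child of 9 (depth 5)
13: right child of 10 (depth 6)
31: right child of 30 (depth 2)
4: left child of 9 (depth 5)
29: left child of 30 (depth 2)

4 13 17 25 29 31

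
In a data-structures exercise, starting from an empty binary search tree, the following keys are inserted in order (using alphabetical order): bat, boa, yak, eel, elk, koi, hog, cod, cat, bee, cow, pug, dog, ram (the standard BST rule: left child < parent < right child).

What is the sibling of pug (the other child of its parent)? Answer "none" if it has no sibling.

Insert bat: tree is empty, so bat becomes the root.
Insert boa: boa > bat → go right. Place as right child of bat.
Insert yak: yak > bat → go right; yak > boa → go right. Place as right child of boa.
Insert eel: eel > bat → go right; eel > boa → go right; eel < yak → go left. Place as left child of yak.
Insert elk: elk > bat → go right; elk > boa → go right; elk < yak → go left; elk > eel → go right. Place as right child of eel.
Insert koi: koi > bat → go right; koi > boa → go right; koi < yak → go left; koi > eel → go right; koi > elk → go right. Place as right child of elk.
Insert hog: hog > bat → go right; hog > boa → go right; hog < yak → go left; hog > eel → go right; hog > elk → go right; hog < koi → go left. Place as left child of koi.
Insert cod: cod > bat → go right; cod > boa → go right; cod < yak → go left; cod < eel → go left. Place as left child of eel.
Insert cat: cat > bat → go right; cat > boa → go right; cat < yak → go left; cat < eel → go left; cat < cod → go left. Place as left child of cod.
Insert bee: bee > bat → go right; bee < boa → go left. Place as left child of boa.
Insert cow: cow > bat → go right; cow > boa → go right; cow < yak → go left; cow < eel → go left; cow > cod → go right. Place as right child of cod.
Insert pug: pug > bat → go right; pug > boa → go right; pug < yak → go left; pug > eel → go right; pug > elk → go right; pug > koi → go right. Place as right child of koi.
Insert dog: dog > bat → go right; dog > boa → go right; dog < yak → go left; dog < eel → go left; dog > cod → go right; dog > cow → go right. Place as right child of cow.
Insert ram: ram > bat → go right; ram > boa → go right; ram < yak → go left; ram > eel → go right; ram > elk → go right; ram > koi → go right; ram > pug → go right. Place as right child of pug.

pug's parent is koi; the other child of koi is hog.

hog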